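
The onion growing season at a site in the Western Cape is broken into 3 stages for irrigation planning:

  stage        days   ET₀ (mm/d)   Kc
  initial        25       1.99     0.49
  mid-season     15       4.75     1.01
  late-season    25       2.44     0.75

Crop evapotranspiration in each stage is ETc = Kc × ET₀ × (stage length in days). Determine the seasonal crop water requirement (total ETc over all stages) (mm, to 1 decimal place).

142.1 mm

initial: 0.49 × 1.99 × 25 = 24.38 mm
mid-season: 1.01 × 4.75 × 15 = 71.96 mm
late-season: 0.75 × 2.44 × 25 = 45.75 mm
Seasonal total = 142.09 mm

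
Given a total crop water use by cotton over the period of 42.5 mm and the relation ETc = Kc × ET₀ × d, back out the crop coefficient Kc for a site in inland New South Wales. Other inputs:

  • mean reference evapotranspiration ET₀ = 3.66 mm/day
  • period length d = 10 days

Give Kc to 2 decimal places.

1.16

ETc = Kc × ET₀ × d  ⇒  Kc = ETc / (ET₀ × d)
Kc = 42.5 / (3.66 × 10) = 42.5 / 36.60 = 1.1612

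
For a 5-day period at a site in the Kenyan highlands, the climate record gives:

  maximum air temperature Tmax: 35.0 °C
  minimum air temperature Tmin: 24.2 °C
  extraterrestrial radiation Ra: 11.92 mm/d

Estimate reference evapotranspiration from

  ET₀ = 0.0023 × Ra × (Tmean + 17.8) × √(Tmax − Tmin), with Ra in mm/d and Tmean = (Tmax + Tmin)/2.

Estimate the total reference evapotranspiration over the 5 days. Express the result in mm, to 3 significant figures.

21.4 mm

Tmean = (35.0 + 24.2)/2 = 29.60 °C
ET₀ = 0.0023 × 11.92 × (29.60 + 17.8) × √10.8 = 0.0023 × 11.92 × 47.40 × 3.2863 = 4.2706 mm/d
Over 5 days: 4.2706 × 5 = 21.353 mm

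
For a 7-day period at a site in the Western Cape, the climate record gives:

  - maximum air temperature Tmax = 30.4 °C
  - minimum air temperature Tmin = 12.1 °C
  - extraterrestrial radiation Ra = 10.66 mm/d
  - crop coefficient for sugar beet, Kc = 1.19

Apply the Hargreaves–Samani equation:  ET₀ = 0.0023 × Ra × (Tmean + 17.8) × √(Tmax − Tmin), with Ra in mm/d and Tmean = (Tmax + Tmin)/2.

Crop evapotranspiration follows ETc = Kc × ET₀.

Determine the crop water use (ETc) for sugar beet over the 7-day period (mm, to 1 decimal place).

34.1 mm

Tmean = (30.4 + 12.1)/2 = 21.25 °C
ET₀ = 0.0023 × 10.66 × (21.25 + 17.8) × √18.3 = 0.0023 × 10.66 × 39.05 × 4.2778 = 4.0957 mm/d
ETc = Kc × ET₀ = 1.19 × 4.0957 = 4.8739 mm/d
Over 7 days: 4.8739 × 7 = 34.117 mm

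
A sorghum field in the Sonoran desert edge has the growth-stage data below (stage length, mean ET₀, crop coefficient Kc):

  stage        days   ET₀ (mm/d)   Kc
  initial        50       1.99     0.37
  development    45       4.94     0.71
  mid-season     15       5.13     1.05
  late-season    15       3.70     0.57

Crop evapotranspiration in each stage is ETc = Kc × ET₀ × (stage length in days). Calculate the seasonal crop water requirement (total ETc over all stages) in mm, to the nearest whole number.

307 mm

initial: 0.37 × 1.99 × 50 = 36.82 mm
development: 0.71 × 4.94 × 45 = 157.83 mm
mid-season: 1.05 × 5.13 × 15 = 80.80 mm
late-season: 0.57 × 3.70 × 15 = 31.64 mm
Seasonal total = 307.09 mm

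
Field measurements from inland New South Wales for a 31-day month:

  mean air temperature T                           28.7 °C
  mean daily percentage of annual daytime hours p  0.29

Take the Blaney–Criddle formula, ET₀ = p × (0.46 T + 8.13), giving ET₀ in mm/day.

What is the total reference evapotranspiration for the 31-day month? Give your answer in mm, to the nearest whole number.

ET₀ = 0.29 × (0.46 × 28.7 + 8.13) = 0.29 × 21.332 = 6.1863 mm/d
Monthly total = 6.1863 × 31 = 191.775 mm

192 mm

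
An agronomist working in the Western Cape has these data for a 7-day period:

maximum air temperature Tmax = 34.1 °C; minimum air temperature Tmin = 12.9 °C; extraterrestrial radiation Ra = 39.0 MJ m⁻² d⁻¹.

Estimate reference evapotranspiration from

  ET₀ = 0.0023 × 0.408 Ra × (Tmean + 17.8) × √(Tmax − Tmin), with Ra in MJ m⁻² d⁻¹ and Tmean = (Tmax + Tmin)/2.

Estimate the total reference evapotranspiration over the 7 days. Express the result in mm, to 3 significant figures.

Tmean = (34.1 + 12.9)/2 = 23.50 °C
0.408 Ra = 0.408 × 39.0 = 15.9120 mm/d equivalent
ET₀ = 0.0023 × 15.9120 × (23.50 + 17.8) × √21.2 = 0.0023 × 15.9120 × 41.30 × 4.6043 = 6.9593 mm/d
Over 7 days: 6.9593 × 7 = 48.715 mm

48.7 mm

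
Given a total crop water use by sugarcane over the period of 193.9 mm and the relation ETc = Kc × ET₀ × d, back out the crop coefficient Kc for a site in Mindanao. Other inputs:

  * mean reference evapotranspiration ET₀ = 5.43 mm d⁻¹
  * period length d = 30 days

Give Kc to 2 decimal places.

ETc = Kc × ET₀ × d  ⇒  Kc = ETc / (ET₀ × d)
Kc = 193.9 / (5.43 × 30) = 193.9 / 162.90 = 1.1903

1.19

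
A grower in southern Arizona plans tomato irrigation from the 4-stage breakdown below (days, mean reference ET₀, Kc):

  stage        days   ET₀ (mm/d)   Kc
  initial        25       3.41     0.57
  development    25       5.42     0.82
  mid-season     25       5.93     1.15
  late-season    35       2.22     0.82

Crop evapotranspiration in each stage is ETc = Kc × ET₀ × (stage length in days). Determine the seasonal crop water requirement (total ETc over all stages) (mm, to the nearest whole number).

initial: 0.57 × 3.41 × 25 = 48.59 mm
development: 0.82 × 5.42 × 25 = 111.11 mm
mid-season: 1.15 × 5.93 × 25 = 170.49 mm
late-season: 0.82 × 2.22 × 35 = 63.71 mm
Seasonal total = 393.90 mm

394 mm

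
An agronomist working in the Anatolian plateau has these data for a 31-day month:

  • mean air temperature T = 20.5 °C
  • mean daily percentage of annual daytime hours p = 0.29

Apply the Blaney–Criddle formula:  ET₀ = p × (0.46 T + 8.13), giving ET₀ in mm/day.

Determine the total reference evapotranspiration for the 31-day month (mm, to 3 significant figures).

ET₀ = 0.29 × (0.46 × 20.5 + 8.13) = 0.29 × 17.560 = 5.0924 mm/d
Monthly total = 5.0924 × 31 = 157.864 mm

158 mm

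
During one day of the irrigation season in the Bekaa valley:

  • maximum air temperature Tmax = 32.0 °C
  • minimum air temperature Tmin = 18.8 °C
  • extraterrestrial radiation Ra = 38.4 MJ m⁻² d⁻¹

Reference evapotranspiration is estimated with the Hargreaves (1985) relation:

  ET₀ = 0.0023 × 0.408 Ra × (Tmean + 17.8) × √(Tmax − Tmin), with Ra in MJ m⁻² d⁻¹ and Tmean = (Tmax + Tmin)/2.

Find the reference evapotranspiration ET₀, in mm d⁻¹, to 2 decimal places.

Tmean = (32.0 + 18.8)/2 = 25.40 °C
0.408 Ra = 0.408 × 38.4 = 15.6672 mm/d equivalent
ET₀ = 0.0023 × 15.6672 × (25.40 + 17.8) × √13.2 = 0.0023 × 15.6672 × 43.20 × 3.6332 = 5.6558 mm/d

5.66 mm d⁻¹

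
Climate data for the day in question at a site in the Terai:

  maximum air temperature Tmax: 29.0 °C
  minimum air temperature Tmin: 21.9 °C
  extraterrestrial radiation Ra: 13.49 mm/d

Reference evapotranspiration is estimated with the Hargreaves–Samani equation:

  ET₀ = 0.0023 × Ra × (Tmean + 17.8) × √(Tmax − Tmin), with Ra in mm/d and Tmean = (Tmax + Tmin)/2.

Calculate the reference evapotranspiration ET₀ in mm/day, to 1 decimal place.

Tmean = (29.0 + 21.9)/2 = 25.45 °C
ET₀ = 0.0023 × 13.49 × (25.45 + 17.8) × √7.1 = 0.0023 × 13.49 × 43.25 × 2.6646 = 3.5757 mm/d

3.6 mm/day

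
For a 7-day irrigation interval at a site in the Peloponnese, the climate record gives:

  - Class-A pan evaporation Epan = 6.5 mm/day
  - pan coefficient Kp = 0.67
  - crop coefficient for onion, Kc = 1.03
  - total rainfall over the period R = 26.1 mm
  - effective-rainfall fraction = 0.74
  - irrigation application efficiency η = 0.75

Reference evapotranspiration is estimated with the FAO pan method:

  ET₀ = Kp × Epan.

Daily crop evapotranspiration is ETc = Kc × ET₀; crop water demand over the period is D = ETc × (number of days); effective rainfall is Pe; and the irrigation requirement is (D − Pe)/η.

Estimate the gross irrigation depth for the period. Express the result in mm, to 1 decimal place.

ET₀ = 0.67 × 6.5 = 4.3550 mm/d
ETc = Kc × ET₀ = 1.03 × 4.3550 = 4.4857 mm/d
Crop demand D = ETc × 7 d = 4.4857 × 7 = 31.400 mm
Pe = 0.74 × 26.1 = 19.314 mm
D − Pe = 31.400 − 19.314 = 12.086 mm
Gross irrigation = 12.086 / 0.75 = 16.115 mm

16.1 mm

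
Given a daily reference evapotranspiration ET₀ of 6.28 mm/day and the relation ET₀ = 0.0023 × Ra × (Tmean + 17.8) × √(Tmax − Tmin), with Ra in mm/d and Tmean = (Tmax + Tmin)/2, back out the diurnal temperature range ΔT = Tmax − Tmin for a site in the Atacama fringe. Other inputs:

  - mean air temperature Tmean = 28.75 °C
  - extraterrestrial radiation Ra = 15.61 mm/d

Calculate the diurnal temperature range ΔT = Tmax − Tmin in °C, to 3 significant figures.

√ΔT = ET₀ / [0.0023 × Ra × (Tmean+17.8)] = 6.28 / (0.0023 × 15.61 × 46.55) = 3.7576
ΔT = 3.7576² = 14.120 °C

14.1 °C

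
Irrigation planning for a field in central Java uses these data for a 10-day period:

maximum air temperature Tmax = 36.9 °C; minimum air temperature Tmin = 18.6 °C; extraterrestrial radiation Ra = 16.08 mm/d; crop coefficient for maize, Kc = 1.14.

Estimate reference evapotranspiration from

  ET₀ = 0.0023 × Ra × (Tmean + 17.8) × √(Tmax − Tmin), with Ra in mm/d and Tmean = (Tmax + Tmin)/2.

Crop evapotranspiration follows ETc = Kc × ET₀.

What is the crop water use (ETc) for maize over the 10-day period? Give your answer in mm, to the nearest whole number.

82 mm

Tmean = (36.9 + 18.6)/2 = 27.75 °C
ET₀ = 0.0023 × 16.08 × (27.75 + 17.8) × √18.3 = 0.0023 × 16.08 × 45.55 × 4.2778 = 7.2065 mm/d
ETc = Kc × ET₀ = 1.14 × 7.2065 = 8.2154 mm/d
Over 10 days: 8.2154 × 10 = 82.154 mm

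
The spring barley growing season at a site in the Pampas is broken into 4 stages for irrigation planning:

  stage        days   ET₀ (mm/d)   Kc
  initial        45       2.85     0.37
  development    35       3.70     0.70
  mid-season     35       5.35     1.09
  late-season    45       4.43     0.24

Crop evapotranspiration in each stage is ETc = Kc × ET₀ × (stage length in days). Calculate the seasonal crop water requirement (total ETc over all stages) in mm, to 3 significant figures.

390 mm

initial: 0.37 × 2.85 × 45 = 47.45 mm
development: 0.70 × 3.70 × 35 = 90.65 mm
mid-season: 1.09 × 5.35 × 35 = 204.10 mm
late-season: 0.24 × 4.43 × 45 = 47.84 mm
Seasonal total = 390.04 mm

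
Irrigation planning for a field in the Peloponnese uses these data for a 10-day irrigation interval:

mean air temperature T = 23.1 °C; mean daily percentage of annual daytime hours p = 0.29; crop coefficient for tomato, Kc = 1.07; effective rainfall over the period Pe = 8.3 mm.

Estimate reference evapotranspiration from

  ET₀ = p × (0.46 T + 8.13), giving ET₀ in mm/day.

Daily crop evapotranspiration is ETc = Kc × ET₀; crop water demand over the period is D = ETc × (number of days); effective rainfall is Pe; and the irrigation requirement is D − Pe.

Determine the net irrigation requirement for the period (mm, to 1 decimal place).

49.9 mm

ET₀ = 0.29 × (0.46 × 23.1 + 8.13) = 0.29 × 18.756 = 5.4392 mm/d
ETc = Kc × ET₀ = 1.07 × 5.4392 = 5.8199 mm/d
Crop demand D = ETc × 10 d = 5.8199 × 10 = 58.199 mm
D − Pe = 58.199 − 8.3 = 49.899 mm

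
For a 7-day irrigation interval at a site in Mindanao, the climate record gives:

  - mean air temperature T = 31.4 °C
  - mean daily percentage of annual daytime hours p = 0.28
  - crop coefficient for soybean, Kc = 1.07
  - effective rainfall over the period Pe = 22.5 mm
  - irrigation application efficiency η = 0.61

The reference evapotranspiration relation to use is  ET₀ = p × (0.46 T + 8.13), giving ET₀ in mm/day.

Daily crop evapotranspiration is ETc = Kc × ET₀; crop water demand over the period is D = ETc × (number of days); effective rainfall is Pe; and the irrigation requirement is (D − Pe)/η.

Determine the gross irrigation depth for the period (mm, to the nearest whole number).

41 mm

ET₀ = 0.28 × (0.46 × 31.4 + 8.13) = 0.28 × 22.574 = 6.3207 mm/d
ETc = Kc × ET₀ = 1.07 × 6.3207 = 6.7631 mm/d
Crop demand D = ETc × 7 d = 6.7631 × 7 = 47.342 mm
D − Pe = 47.342 − 22.5 = 24.842 mm
Gross irrigation = 24.842 / 0.61 = 40.725 mm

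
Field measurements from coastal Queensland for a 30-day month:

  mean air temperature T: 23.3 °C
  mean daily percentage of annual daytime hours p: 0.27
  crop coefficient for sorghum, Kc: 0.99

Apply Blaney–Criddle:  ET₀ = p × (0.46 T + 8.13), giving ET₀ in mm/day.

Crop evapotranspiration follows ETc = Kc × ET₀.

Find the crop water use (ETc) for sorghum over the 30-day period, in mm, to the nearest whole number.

151 mm

ET₀ = 0.27 × (0.46 × 23.3 + 8.13) = 0.27 × 18.848 = 5.0890 mm/d
ETc = Kc × ET₀ = 0.99 × 5.0890 = 5.0381 mm/d
Over 30 days: 5.0381 × 30 = 151.143 mm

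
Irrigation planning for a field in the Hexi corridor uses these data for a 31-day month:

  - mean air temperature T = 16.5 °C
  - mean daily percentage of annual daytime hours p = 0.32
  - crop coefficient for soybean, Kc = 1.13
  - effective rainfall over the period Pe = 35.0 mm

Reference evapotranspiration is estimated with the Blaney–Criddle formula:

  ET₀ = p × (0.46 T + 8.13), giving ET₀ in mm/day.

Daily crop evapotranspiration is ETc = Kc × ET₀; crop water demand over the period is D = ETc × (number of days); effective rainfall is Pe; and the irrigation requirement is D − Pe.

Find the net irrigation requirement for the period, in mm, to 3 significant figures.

141 mm

ET₀ = 0.32 × (0.46 × 16.5 + 8.13) = 0.32 × 15.720 = 5.0304 mm/d
ETc = Kc × ET₀ = 1.13 × 5.0304 = 5.6844 mm/d
Crop demand D = ETc × 31 d = 5.6844 × 31 = 176.216 mm
D − Pe = 176.216 − 35.0 = 141.216 mm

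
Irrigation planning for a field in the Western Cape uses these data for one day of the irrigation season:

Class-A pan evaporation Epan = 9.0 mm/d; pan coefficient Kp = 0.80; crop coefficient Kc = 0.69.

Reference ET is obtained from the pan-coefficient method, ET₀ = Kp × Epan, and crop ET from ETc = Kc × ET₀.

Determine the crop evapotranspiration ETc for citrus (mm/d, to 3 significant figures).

ET₀ = 0.80 × 9.0 = 7.2000 mm/d
ETc = Kc × ET₀ = 0.69 × 7.2000 = 4.9680 mm/d

4.97 mm/d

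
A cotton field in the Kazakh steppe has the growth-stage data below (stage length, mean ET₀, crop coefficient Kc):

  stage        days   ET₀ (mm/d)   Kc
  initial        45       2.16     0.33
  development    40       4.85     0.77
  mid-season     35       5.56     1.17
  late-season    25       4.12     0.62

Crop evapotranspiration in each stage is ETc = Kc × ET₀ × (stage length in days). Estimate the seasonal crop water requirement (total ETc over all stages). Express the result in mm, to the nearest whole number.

473 mm

initial: 0.33 × 2.16 × 45 = 32.08 mm
development: 0.77 × 4.85 × 40 = 149.38 mm
mid-season: 1.17 × 5.56 × 35 = 227.68 mm
late-season: 0.62 × 4.12 × 25 = 63.86 mm
Seasonal total = 473.00 mm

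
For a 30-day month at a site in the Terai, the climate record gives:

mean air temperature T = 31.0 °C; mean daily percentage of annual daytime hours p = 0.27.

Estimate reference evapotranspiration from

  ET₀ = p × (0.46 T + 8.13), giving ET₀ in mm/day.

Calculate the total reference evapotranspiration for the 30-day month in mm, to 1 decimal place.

181.4 mm

ET₀ = 0.27 × (0.46 × 31.0 + 8.13) = 0.27 × 22.390 = 6.0453 mm/d
Monthly total = 6.0453 × 30 = 181.359 mm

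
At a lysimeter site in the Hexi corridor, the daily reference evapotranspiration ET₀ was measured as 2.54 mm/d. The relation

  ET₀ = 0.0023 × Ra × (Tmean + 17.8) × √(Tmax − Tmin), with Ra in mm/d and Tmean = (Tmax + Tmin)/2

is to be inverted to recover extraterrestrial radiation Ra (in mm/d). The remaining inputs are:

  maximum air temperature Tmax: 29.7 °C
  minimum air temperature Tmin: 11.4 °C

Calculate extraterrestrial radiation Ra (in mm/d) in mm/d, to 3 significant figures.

6.73 mm/d

Tmean = 20.55 °C; √ΔT = 4.2778
Ra = ET₀ / [0.0023 × (Tmean+17.8) × √ΔT] = 2.54 / (0.0023 × 38.35 × 4.2778) = 6.732 mm/d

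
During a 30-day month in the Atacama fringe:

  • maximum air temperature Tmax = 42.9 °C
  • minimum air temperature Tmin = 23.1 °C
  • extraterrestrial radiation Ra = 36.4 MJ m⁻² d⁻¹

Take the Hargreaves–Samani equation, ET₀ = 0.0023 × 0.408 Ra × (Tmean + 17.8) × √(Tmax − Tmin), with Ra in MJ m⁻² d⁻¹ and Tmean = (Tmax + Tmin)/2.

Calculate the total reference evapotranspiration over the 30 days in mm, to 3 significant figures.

232 mm

Tmean = (42.9 + 23.1)/2 = 33.00 °C
0.408 Ra = 0.408 × 36.4 = 14.8512 mm/d equivalent
ET₀ = 0.0023 × 14.8512 × (33.00 + 17.8) × √19.8 = 0.0023 × 14.8512 × 50.80 × 4.4497 = 7.7212 mm/d
Over 30 days: 7.7212 × 30 = 231.636 mm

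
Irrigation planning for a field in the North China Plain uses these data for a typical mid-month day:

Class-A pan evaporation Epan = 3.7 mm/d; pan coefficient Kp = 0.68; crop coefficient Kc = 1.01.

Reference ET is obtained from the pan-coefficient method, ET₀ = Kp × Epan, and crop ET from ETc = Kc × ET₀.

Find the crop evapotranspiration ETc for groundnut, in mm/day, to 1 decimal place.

2.5 mm/day

ET₀ = 0.68 × 3.7 = 2.5160 mm/d
ETc = Kc × ET₀ = 1.01 × 2.5160 = 2.5412 mm/d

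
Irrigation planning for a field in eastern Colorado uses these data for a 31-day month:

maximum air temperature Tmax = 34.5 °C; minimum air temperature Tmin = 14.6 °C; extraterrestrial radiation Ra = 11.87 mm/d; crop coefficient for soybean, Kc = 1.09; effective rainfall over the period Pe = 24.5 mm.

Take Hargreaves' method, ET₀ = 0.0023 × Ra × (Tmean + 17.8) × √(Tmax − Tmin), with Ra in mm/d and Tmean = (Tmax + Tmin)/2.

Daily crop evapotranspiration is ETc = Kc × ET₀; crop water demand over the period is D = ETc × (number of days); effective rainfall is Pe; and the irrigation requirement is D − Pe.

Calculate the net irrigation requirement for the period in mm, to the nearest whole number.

150 mm

Tmean = (34.5 + 14.6)/2 = 24.55 °C
ET₀ = 0.0023 × 11.87 × (24.55 + 17.8) × √19.9 = 0.0023 × 11.87 × 42.35 × 4.4609 = 5.1577 mm/d
ETc = Kc × ET₀ = 1.09 × 5.1577 = 5.6219 mm/d
Crop demand D = ETc × 31 d = 5.6219 × 31 = 174.279 mm
D − Pe = 174.279 − 24.5 = 149.779 mm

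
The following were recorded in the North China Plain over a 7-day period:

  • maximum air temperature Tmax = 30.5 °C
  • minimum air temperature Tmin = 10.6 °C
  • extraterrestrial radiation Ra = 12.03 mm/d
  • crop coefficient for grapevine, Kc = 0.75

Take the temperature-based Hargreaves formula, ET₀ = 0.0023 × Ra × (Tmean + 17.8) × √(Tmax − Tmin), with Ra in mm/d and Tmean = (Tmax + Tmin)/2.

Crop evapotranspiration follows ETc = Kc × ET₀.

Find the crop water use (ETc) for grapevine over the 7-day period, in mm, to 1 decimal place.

24.9 mm

Tmean = (30.5 + 10.6)/2 = 20.55 °C
ET₀ = 0.0023 × 12.03 × (20.55 + 17.8) × √19.9 = 0.0023 × 12.03 × 38.35 × 4.4609 = 4.7335 mm/d
ETc = Kc × ET₀ = 0.75 × 4.7335 = 3.5501 mm/d
Over 7 days: 3.5501 × 7 = 24.851 mm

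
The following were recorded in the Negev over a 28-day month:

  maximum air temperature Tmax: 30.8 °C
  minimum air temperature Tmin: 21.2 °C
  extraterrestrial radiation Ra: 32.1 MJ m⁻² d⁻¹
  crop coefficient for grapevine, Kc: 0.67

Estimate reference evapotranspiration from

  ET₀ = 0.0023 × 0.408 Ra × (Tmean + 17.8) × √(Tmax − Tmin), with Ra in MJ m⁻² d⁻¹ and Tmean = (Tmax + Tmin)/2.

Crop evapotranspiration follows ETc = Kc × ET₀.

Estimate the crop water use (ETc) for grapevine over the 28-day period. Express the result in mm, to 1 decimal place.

76.7 mm

Tmean = (30.8 + 21.2)/2 = 26.00 °C
0.408 Ra = 0.408 × 32.1 = 13.0968 mm/d equivalent
ET₀ = 0.0023 × 13.0968 × (26.00 + 17.8) × √9.6 = 0.0023 × 13.0968 × 43.80 × 3.0984 = 4.0879 mm/d
ETc = Kc × ET₀ = 0.67 × 4.0879 = 2.7389 mm/d
Over 28 days: 2.7389 × 28 = 76.689 mm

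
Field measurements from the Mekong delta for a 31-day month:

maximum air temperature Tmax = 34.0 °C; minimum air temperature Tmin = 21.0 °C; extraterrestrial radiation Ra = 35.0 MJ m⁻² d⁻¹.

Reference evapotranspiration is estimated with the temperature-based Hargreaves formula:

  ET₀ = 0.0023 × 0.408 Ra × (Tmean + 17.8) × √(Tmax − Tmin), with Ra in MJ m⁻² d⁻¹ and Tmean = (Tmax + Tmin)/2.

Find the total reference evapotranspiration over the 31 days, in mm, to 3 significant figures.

Tmean = (34.0 + 21.0)/2 = 27.50 °C
0.408 Ra = 0.408 × 35.0 = 14.2800 mm/d equivalent
ET₀ = 0.0023 × 14.2800 × (27.50 + 17.8) × √13.0 = 0.0023 × 14.2800 × 45.30 × 3.6056 = 5.3645 mm/d
Over 31 days: 5.3645 × 31 = 166.300 mm

166 mm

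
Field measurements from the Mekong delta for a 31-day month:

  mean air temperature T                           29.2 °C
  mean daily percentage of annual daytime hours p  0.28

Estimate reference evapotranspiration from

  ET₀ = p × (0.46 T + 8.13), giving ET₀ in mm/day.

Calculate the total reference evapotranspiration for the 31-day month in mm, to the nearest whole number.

ET₀ = 0.28 × (0.46 × 29.2 + 8.13) = 0.28 × 21.562 = 6.0374 mm/d
Monthly total = 6.0374 × 31 = 187.159 mm

187 mm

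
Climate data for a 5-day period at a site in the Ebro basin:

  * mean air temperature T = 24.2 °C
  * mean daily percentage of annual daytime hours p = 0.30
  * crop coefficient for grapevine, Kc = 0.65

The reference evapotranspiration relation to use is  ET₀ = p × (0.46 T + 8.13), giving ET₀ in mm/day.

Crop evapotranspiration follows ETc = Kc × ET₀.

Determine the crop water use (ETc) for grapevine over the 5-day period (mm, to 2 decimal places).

ET₀ = 0.30 × (0.46 × 24.2 + 8.13) = 0.30 × 19.262 = 5.7786 mm/d
ETc = Kc × ET₀ = 0.65 × 5.7786 = 3.7561 mm/d
Over 5 days: 3.7561 × 5 = 18.781 mm

18.78 mm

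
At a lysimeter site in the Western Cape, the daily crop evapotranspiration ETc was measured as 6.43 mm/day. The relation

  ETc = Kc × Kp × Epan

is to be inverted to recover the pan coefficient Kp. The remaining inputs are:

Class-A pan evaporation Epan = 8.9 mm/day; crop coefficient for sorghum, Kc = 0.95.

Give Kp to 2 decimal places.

0.76

ETc = Kc × Kp × Epan  ⇒  Kp = ETc / (Kc × Epan)
Kp = 6.43 / (0.95 × 8.9) = 6.43 / 8.455 = 0.7605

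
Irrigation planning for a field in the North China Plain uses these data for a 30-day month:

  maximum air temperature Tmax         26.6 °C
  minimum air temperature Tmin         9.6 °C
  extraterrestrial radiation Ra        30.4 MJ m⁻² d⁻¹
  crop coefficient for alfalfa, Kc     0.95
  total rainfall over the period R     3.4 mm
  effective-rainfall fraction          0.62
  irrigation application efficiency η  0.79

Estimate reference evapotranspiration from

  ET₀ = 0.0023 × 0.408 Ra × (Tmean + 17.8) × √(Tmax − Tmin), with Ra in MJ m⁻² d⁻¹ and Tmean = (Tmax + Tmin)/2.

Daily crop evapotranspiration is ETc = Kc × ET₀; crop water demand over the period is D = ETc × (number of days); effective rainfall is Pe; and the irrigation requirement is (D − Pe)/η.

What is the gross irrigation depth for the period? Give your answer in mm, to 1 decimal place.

Tmean = (26.6 + 9.6)/2 = 18.10 °C
0.408 Ra = 0.408 × 30.4 = 12.4032 mm/d equivalent
ET₀ = 0.0023 × 12.4032 × (18.10 + 17.8) × √17.0 = 0.0023 × 12.4032 × 35.90 × 4.1231 = 4.2226 mm/d
ETc = Kc × ET₀ = 0.95 × 4.2226 = 4.0115 mm/d
Crop demand D = ETc × 30 d = 4.0115 × 30 = 120.345 mm
Pe = 0.62 × 3.4 = 2.108 mm
D − Pe = 120.345 − 2.108 = 118.237 mm
Gross irrigation = 118.237 / 0.79 = 149.667 mm

149.7 mm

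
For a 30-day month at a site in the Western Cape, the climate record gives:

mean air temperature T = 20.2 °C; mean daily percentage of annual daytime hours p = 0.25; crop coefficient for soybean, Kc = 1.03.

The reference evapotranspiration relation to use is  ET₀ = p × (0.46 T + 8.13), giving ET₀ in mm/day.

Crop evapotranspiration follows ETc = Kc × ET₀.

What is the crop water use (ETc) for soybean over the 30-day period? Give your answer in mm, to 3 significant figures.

ET₀ = 0.25 × (0.46 × 20.2 + 8.13) = 0.25 × 17.422 = 4.3555 mm/d
ETc = Kc × ET₀ = 1.03 × 4.3555 = 4.4862 mm/d
Over 30 days: 4.4862 × 30 = 134.586 mm

135 mm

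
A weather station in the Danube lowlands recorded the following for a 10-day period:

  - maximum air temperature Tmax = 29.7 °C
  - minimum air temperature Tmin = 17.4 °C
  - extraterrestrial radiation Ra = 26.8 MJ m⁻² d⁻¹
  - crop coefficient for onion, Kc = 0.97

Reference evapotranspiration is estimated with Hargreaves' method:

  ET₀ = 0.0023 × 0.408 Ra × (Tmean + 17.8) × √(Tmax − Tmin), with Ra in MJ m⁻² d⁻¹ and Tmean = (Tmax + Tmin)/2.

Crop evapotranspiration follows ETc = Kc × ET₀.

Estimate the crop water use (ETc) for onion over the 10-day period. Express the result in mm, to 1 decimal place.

Tmean = (29.7 + 17.4)/2 = 23.55 °C
0.408 Ra = 0.408 × 26.8 = 10.9344 mm/d equivalent
ET₀ = 0.0023 × 10.9344 × (23.55 + 17.8) × √12.3 = 0.0023 × 10.9344 × 41.35 × 3.5071 = 3.6471 mm/d
ETc = Kc × ET₀ = 0.97 × 3.6471 = 3.5377 mm/d
Over 10 days: 3.5377 × 10 = 35.377 mm

35.4 mm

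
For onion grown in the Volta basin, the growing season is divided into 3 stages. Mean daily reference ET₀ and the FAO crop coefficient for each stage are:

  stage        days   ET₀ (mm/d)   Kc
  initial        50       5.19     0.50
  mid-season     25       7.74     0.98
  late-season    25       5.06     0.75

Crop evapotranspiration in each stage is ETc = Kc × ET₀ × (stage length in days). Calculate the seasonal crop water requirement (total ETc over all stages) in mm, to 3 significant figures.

initial: 0.50 × 5.19 × 50 = 129.75 mm
mid-season: 0.98 × 7.74 × 25 = 189.63 mm
late-season: 0.75 × 5.06 × 25 = 94.88 mm
Seasonal total = 414.26 mm

414 mm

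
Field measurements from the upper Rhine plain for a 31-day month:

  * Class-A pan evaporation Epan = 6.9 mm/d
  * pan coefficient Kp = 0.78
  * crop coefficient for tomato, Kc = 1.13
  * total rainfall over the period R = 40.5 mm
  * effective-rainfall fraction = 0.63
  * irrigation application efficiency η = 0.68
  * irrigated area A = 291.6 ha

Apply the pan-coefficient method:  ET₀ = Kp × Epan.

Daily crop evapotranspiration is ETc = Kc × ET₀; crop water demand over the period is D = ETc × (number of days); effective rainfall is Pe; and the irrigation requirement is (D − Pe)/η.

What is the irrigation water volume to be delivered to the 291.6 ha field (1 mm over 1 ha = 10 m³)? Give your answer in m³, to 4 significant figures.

ET₀ = 0.78 × 6.9 = 5.3820 mm/d
ETc = Kc × ET₀ = 1.13 × 5.3820 = 6.0817 mm/d
Crop demand D = ETc × 31 d = 6.0817 × 31 = 188.533 mm
Pe = 0.63 × 40.5 = 25.515 mm
D − Pe = 188.533 − 25.515 = 163.018 mm
Gross irrigation = 163.018 / 0.68 = 239.732 mm
Volume = 239.732 mm × 291.6 ha × 10 = 699058.5 m³

699100 m³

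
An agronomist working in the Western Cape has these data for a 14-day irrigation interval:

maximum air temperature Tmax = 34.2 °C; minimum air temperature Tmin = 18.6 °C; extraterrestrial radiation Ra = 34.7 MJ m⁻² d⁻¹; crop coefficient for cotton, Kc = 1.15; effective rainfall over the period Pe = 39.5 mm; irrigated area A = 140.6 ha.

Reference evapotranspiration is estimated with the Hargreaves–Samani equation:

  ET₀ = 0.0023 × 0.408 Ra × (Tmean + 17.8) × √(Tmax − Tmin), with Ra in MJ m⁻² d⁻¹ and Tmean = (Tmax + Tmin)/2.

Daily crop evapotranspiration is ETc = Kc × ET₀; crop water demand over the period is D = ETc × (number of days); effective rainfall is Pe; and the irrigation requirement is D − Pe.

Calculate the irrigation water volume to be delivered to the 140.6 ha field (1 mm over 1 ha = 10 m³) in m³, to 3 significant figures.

73100 m³

Tmean = (34.2 + 18.6)/2 = 26.40 °C
0.408 Ra = 0.408 × 34.7 = 14.1576 mm/d equivalent
ET₀ = 0.0023 × 14.1576 × (26.40 + 17.8) × √15.6 = 0.0023 × 14.1576 × 44.20 × 3.9497 = 5.6847 mm/d
ETc = Kc × ET₀ = 1.15 × 5.6847 = 6.5374 mm/d
Crop demand D = ETc × 14 d = 6.5374 × 14 = 91.524 mm
D − Pe = 91.524 − 39.5 = 52.024 mm
Volume = 52.024 mm × 140.6 ha × 10 = 73145.7 m³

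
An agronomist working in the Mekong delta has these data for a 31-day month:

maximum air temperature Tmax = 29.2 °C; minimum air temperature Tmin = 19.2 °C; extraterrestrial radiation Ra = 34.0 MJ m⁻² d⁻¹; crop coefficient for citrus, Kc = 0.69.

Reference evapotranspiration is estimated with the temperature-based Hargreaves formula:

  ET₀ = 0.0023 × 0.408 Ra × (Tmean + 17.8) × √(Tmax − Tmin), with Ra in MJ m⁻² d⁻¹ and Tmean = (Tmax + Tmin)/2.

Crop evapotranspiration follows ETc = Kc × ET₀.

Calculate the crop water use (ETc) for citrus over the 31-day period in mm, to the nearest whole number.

Tmean = (29.2 + 19.2)/2 = 24.20 °C
0.408 Ra = 0.408 × 34.0 = 13.8720 mm/d equivalent
ET₀ = 0.0023 × 13.8720 × (24.20 + 17.8) × √10.0 = 0.0023 × 13.8720 × 42.00 × 3.1623 = 4.2376 mm/d
ETc = Kc × ET₀ = 0.69 × 4.2376 = 2.9239 mm/d
Over 31 days: 2.9239 × 31 = 90.641 mm

91 mm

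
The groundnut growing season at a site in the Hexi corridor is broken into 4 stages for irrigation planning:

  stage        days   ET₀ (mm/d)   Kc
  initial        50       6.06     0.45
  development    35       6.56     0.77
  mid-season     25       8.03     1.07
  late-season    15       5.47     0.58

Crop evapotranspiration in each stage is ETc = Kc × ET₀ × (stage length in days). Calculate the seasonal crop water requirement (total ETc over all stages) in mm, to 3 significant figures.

initial: 0.45 × 6.06 × 50 = 136.35 mm
development: 0.77 × 6.56 × 35 = 176.79 mm
mid-season: 1.07 × 8.03 × 25 = 214.80 mm
late-season: 0.58 × 5.47 × 15 = 47.59 mm
Seasonal total = 575.53 mm

576 mm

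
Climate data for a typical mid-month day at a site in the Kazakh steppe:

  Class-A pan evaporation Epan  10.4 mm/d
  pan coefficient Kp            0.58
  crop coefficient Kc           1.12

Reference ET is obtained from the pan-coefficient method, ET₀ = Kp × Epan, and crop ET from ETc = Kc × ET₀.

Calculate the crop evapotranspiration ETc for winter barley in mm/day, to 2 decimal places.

6.76 mm/day

ET₀ = 0.58 × 10.4 = 6.0320 mm/d
ETc = Kc × ET₀ = 1.12 × 6.0320 = 6.7558 mm/d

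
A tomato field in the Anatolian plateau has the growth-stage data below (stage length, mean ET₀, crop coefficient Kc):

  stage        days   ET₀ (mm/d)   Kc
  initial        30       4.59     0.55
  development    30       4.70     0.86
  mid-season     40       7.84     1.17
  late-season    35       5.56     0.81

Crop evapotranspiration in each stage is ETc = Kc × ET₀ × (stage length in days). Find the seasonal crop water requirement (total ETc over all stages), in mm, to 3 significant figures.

initial: 0.55 × 4.59 × 30 = 75.74 mm
development: 0.86 × 4.70 × 30 = 121.26 mm
mid-season: 1.17 × 7.84 × 40 = 366.91 mm
late-season: 0.81 × 5.56 × 35 = 157.63 mm
Seasonal total = 721.54 mm

722 mm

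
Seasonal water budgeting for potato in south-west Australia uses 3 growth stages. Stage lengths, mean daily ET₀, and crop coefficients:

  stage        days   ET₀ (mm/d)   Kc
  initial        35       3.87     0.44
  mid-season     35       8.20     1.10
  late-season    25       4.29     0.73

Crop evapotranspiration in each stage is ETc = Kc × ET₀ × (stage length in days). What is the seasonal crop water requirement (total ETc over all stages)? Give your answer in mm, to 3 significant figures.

initial: 0.44 × 3.87 × 35 = 59.60 mm
mid-season: 1.10 × 8.20 × 35 = 315.70 mm
late-season: 0.73 × 4.29 × 25 = 78.29 mm
Seasonal total = 453.59 mm

454 mm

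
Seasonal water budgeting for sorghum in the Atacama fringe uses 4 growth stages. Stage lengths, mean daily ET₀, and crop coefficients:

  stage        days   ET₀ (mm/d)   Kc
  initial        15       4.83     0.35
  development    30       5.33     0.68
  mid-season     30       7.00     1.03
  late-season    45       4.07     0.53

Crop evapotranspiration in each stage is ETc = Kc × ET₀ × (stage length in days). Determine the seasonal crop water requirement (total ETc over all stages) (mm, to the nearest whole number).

447 mm

initial: 0.35 × 4.83 × 15 = 25.36 mm
development: 0.68 × 5.33 × 30 = 108.73 mm
mid-season: 1.03 × 7.00 × 30 = 216.30 mm
late-season: 0.53 × 4.07 × 45 = 97.07 mm
Seasonal total = 447.46 mm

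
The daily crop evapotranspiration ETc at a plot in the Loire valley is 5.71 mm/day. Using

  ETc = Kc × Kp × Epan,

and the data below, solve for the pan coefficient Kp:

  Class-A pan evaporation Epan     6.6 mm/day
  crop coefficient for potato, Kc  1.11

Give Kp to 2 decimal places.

ETc = Kc × Kp × Epan  ⇒  Kp = ETc / (Kc × Epan)
Kp = 5.71 / (1.11 × 6.6) = 5.71 / 7.326 = 0.7794

0.78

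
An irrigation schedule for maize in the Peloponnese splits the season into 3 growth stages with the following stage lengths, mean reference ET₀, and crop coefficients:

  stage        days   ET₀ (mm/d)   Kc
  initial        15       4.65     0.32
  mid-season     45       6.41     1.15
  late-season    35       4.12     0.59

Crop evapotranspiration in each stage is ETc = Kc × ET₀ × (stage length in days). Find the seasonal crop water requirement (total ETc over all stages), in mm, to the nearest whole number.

initial: 0.32 × 4.65 × 15 = 22.32 mm
mid-season: 1.15 × 6.41 × 45 = 331.72 mm
late-season: 0.59 × 4.12 × 35 = 85.08 mm
Seasonal total = 439.12 mm

439 mm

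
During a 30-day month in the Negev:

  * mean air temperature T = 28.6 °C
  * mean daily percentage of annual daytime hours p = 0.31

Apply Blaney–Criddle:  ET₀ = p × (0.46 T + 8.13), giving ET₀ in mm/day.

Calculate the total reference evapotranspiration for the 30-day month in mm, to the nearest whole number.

198 mm

ET₀ = 0.31 × (0.46 × 28.6 + 8.13) = 0.31 × 21.286 = 6.5987 mm/d
Monthly total = 6.5987 × 30 = 197.961 mm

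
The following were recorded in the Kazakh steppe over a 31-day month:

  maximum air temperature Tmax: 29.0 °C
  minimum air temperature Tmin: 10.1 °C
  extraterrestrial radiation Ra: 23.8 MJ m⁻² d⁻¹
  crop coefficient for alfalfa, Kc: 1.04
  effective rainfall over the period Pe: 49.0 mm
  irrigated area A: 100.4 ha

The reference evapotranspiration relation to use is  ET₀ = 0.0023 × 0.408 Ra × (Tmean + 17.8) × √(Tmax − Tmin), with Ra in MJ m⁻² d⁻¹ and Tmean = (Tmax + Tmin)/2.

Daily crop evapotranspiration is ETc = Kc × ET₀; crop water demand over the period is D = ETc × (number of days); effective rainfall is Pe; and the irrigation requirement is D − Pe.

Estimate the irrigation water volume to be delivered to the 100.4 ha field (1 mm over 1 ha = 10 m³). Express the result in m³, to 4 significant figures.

Tmean = (29.0 + 10.1)/2 = 19.55 °C
0.408 Ra = 0.408 × 23.8 = 9.7104 mm/d equivalent
ET₀ = 0.0023 × 9.7104 × (19.55 + 17.8) × √18.9 = 0.0023 × 9.7104 × 37.35 × 4.3474 = 3.6265 mm/d
ETc = Kc × ET₀ = 1.04 × 3.6265 = 3.7716 mm/d
Crop demand D = ETc × 31 d = 3.7716 × 31 = 116.920 mm
D − Pe = 116.920 − 49.0 = 67.920 mm
Volume = 67.920 mm × 100.4 ha × 10 = 68191.7 m³

68190 m³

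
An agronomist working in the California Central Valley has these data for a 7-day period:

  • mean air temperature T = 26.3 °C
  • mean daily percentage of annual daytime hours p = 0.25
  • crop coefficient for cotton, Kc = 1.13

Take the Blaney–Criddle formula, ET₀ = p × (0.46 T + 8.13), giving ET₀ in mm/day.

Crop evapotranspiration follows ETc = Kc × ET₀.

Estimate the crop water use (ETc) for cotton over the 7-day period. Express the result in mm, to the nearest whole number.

40 mm

ET₀ = 0.25 × (0.46 × 26.3 + 8.13) = 0.25 × 20.228 = 5.0570 mm/d
ETc = Kc × ET₀ = 1.13 × 5.0570 = 5.7144 mm/d
Over 7 days: 5.7144 × 7 = 40.001 mm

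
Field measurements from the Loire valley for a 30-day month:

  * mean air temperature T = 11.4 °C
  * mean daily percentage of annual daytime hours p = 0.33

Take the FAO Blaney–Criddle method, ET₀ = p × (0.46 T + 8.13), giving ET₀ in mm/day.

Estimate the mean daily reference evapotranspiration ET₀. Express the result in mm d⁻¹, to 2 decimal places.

4.41 mm d⁻¹

ET₀ = 0.33 × (0.46 × 11.4 + 8.13) = 0.33 × 13.374 = 4.4134 mm/d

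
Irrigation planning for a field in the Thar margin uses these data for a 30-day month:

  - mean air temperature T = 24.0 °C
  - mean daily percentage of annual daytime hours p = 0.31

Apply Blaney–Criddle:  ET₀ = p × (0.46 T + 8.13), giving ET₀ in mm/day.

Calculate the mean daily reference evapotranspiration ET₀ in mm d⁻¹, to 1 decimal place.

ET₀ = 0.31 × (0.46 × 24.0 + 8.13) = 0.31 × 19.170 = 5.9427 mm/d

5.9 mm d⁻¹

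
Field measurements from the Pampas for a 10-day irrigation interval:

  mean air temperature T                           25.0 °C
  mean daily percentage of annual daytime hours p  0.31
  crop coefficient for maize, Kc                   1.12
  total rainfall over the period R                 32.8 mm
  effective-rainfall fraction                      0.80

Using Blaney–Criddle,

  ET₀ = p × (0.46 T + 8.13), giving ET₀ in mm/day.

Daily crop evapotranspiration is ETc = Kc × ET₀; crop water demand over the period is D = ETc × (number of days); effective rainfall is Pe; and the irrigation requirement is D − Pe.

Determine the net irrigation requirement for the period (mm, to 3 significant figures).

ET₀ = 0.31 × (0.46 × 25.0 + 8.13) = 0.31 × 19.630 = 6.0853 mm/d
ETc = Kc × ET₀ = 1.12 × 6.0853 = 6.8155 mm/d
Crop demand D = ETc × 10 d = 6.8155 × 10 = 68.155 mm
Pe = 0.80 × 32.8 = 26.240 mm
D − Pe = 68.155 − 26.240 = 41.915 mm

41.9 mm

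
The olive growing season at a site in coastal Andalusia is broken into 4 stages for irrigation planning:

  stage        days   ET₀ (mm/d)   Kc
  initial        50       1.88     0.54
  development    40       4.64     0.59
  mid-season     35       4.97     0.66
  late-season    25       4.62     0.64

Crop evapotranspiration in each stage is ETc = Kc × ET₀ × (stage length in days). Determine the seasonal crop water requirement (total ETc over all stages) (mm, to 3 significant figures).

initial: 0.54 × 1.88 × 50 = 50.76 mm
development: 0.59 × 4.64 × 40 = 109.50 mm
mid-season: 0.66 × 4.97 × 35 = 114.81 mm
late-season: 0.64 × 4.62 × 25 = 73.92 mm
Seasonal total = 348.99 mm

349 mm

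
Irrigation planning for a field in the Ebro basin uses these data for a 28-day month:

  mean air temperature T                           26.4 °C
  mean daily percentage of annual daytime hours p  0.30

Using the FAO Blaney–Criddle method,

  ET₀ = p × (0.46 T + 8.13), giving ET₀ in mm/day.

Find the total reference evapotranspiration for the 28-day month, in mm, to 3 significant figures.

ET₀ = 0.30 × (0.46 × 26.4 + 8.13) = 0.30 × 20.274 = 6.0822 mm/d
Monthly total = 6.0822 × 28 = 170.302 mm

170 mm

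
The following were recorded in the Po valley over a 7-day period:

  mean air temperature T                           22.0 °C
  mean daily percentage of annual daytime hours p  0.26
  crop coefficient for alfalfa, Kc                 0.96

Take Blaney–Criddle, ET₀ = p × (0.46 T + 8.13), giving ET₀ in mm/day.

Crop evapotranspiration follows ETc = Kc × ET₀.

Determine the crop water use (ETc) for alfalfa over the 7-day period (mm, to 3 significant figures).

31.9 mm

ET₀ = 0.26 × (0.46 × 22.0 + 8.13) = 0.26 × 18.250 = 4.7450 mm/d
ETc = Kc × ET₀ = 0.96 × 4.7450 = 4.5552 mm/d
Over 7 days: 4.5552 × 7 = 31.886 mm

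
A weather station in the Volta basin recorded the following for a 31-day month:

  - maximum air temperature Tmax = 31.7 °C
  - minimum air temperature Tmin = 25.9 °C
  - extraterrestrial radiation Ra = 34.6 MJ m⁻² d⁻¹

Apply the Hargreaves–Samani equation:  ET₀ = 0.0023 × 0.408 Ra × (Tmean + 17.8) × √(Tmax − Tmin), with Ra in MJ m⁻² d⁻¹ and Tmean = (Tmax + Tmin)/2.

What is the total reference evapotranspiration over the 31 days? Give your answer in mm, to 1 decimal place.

Tmean = (31.7 + 25.9)/2 = 28.80 °C
0.408 Ra = 0.408 × 34.6 = 14.1168 mm/d equivalent
ET₀ = 0.0023 × 14.1168 × (28.80 + 17.8) × √5.8 = 0.0023 × 14.1168 × 46.60 × 2.4083 = 3.6439 mm/d
Over 31 days: 3.6439 × 31 = 112.961 mm

113.0 mm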